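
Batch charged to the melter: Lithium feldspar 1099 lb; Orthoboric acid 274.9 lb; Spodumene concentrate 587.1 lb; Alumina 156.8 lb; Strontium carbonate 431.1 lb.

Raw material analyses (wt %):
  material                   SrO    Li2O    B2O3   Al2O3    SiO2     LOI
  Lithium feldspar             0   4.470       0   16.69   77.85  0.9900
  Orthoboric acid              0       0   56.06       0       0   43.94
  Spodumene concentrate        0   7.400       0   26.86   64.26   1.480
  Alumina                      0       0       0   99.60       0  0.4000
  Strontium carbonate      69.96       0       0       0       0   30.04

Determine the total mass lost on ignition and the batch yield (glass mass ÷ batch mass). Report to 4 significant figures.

LOI loss = 270.5 lb; glass = 2278 lb; yield = 89.39%

The intermediate values appear, rounded to four significant digits, in the printout. Every computation holds full float precision at each step. Every reported number undergoes a single rounding — all derived quantities (ignition loss, the totals, the five compositions, net glass mass, the yield) are computed from the weighed amounts on 2278 lb of glass in exact precision, exactly as printed in the problem or answer text.
Per-material ignition loss:
  Lithium feldspar: 1099 × 0.009900 = 10.88 lb
  Orthoboric acid: 274.9 × 0.4394 = 120.8 lb
  Spodumene concentrate: 587.1 × 0.01480 = 8.689 lb
  Alumina: 156.8 × 0.004000 = 0.6272 lb
  Strontium carbonate: 431.1 × 0.3004 = 129.5 lb
Total LOI = 270.5 lb
Glass = batch − LOI = 2549 − 270.5 = 2278 lb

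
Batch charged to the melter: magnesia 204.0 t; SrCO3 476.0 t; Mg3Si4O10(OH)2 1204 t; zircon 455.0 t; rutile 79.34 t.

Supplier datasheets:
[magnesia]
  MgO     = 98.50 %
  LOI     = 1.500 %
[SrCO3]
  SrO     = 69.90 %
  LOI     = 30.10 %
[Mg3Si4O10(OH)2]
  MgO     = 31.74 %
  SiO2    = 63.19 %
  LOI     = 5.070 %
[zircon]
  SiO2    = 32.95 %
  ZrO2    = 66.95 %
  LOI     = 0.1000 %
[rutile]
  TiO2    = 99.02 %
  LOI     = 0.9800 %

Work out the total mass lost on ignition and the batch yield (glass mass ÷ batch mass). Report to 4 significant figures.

LOI loss = 208.6 t; glass = 2210 t; yield = 91.37%

In-progress results are shown rounded to 4 significant digits; each numeric step carries exact precision end to end — each reported number includes exactly one rounding. The derived quantities (LOI, yield, five oxide percentages, net glass mass, the totals) are carried in full precision starting from the weights per 2210 t of glass as quoted within either problem or answer.
LOI of each material in turn:
  magnesia: 204.0 × 0.01500 = 3.060 t
  SrCO3: 476.0 × 0.3010 = 143.3 t
  Mg3Si4O10(OH)2: 1204 × 0.05070 = 61.04 t
  zircon: 455.0 × 0.001000 = 0.4550 t
  rutile: 79.34 × 0.009800 = 0.7775 t
Total LOI = 208.6 t
Glass = batch − LOI = 2418 − 208.6 = 2210 t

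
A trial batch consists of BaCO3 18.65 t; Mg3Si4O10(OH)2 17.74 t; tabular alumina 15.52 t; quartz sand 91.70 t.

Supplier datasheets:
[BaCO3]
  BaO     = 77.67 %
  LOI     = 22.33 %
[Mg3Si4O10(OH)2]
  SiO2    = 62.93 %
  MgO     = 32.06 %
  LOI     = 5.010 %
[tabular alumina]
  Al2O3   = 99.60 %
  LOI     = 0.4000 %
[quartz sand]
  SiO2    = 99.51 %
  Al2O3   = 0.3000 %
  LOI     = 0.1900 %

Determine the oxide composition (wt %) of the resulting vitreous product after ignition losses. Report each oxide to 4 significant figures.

Glass mass = 138.3 t (batch 143.6 − LOI 5.290).
Composition: SiO2 74.04%, BaO 10.47%, MgO 4.112%, Al2O3 11.37%

All internal work carries full precision in all steps; working values are shown, rounded to four significant figures, on the page. Each reported number is rounded a single time. The derived quantities (yield, net glass mass, the totals, the four compositions, LOI) are carried in full float precision starting from the weights at 138.3 t of glass, as given in problem or answer.
Oxide masses out of the charge:
  SiO2: 17.74·0.6293 + 91.70·0.9951 = 102.4 t
  BaO: 18.65·0.7767 = 14.49 t
  MgO: 17.74·0.3206 = 5.687 t
  Al2O3: 15.52·0.9960 + 91.70·0.003000 = 15.73 t
LOI: 18.65·0.2233 + 17.74·0.05010 + 15.52·0.004000 + 91.70·0.001900 = 5.290 t
batch − LOI leaves glass = 143.6 − 5.290 = 138.3 t (the oxide masses sum to this)
wt %: oxide over glass, times 100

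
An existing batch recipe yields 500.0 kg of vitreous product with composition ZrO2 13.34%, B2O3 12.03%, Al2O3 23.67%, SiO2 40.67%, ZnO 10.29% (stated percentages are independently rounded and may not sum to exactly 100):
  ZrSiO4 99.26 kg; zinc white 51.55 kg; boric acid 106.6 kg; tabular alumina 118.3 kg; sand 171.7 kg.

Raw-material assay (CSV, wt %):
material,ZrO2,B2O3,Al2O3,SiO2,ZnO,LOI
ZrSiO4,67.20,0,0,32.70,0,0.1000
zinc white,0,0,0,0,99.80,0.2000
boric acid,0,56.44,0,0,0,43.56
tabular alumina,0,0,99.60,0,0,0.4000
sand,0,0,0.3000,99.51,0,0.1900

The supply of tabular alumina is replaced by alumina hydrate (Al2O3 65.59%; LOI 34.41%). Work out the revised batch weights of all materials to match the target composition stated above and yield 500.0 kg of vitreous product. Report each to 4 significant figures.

Each numeric step maintains full precision at all times; in-progress results are printed with 4-significant-digit rounding as written. Exactly one rounding goes into each reported figure. Derived quantities, including the yield, totals, LOI, the five compositions, net glass mass, are computed using the weight values per 500.0 kg of glass at full float precision as quoted within either problem or answer.
Oxide-by-oxide targets in 500.0 kg vitreous product:
  ZrO2: 13.34% × 500.0 = 66.70 kg
  B2O3: 12.03% × 500.0 = 60.15 kg
  Al2O3: 23.67% × 500.0 = 118.4 kg
  SiO2: 40.67% × 500.0 = 203.4 kg
  ZnO: 10.29% × 500.0 = 51.45 kg
Per-oxide balance check with the batch weights as given, at the basis given (each sum matches its target mass within answer rounding):
  ZrO2: 99.26·0.6720 = 66.70 kg (target 66.70 kg)
  B2O3: 106.6·0.5644 = 60.17 kg (target 60.15 kg)
  Al2O3: 179.7·0.6559 + 171.7·0.003000 = 118.4 kg (target 118.4 kg)
  SiO2: 99.26·0.3270 + 171.7·0.9951 = 203.3 kg (target 203.4 kg)
  ZnO: 51.55·0.9980 = 51.45 kg (target 51.45 kg)
The glass-mass cross-check: total charge less LOI = 500.0 kg (per-oxide target masses sum to 500.0 kg; with the basis standing at 500.0 kg — any gap is answer rounding).
Summing the batch: Σ batch = 608.8 kg; loss to ignition Σ batch·LOI = 108.8 kg; yield, glass over the total, = 82.13%.

Revised batch per 500.0 kg vitreous product:
  ZrSiO4: 99.26 kg
  zinc white: 51.55 kg
  boric acid: 106.6 kg
  alumina hydrate: 179.7 kg
  sand: 171.7 kg
Total batch = 608.8 kg; LOI loss = 108.8 kg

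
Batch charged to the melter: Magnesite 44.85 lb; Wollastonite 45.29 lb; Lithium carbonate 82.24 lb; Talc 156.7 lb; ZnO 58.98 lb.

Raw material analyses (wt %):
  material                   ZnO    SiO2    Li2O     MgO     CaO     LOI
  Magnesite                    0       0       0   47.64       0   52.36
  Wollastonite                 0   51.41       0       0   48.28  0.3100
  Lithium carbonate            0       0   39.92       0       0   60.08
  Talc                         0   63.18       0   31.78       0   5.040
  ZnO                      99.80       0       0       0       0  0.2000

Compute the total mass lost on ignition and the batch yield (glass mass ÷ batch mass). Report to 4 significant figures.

The intermediate values are shown rounded off to 4 significant digits as written. Every computation carries full float precision through the solve. Each reported value sees exactly one rounding — all derived quantities, which include ignition loss, the totals, the yield, five oxide percentages, glass mass, are carried in full float precision, exactly as shown in the problem or the answer, starting from the weights for 307.0 lb of glass.
Each material's LOI contribution:
  Magnesite: 44.85 × 0.5236 = 23.48 lb
  Wollastonite: 45.29 × 0.003100 = 0.1404 lb
  Lithium carbonate: 82.24 × 0.6008 = 49.41 lb
  Talc: 156.7 × 0.05040 = 7.898 lb
  ZnO: 58.98 × 0.002000 = 0.1180 lb
Total LOI = 81.05 lb
Glass = batch − LOI = 388.1 − 81.05 = 307.0 lb

LOI loss = 81.05 lb; glass = 307.0 lb; yield = 79.11%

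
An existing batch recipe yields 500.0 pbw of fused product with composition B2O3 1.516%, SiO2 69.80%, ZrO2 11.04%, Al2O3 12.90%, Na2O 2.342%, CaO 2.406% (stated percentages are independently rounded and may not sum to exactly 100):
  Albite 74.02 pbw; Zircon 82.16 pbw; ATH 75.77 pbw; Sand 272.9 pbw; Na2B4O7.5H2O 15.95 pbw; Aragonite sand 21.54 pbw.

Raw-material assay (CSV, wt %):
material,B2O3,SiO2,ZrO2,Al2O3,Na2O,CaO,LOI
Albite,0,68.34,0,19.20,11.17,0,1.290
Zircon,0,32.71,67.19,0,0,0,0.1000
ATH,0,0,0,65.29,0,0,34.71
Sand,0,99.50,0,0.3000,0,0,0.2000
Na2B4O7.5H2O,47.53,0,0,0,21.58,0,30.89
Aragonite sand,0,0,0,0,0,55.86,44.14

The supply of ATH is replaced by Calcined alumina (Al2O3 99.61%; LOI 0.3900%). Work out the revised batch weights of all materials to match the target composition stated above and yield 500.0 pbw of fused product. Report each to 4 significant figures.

Every computation runs at exact precision through the solve. In-progress results are printed rounded to 4 significant figures in the working; a single rounding yields every reported value. Derived quantities are re-derived in full float precision (ignition loss, totals, yield, glass mass, six oxide percentages) using the weight values for 500.0 pbw of glass exactly as printed in the problem or the answer.
Oxide-by-oxide targets in 500.0 pbw fused product:
  B2O3: 1.516% × 500.0 = 7.580 pbw
  SiO2: 69.80% × 500.0 = 349.0 pbw
  ZrO2: 11.04% × 500.0 = 55.20 pbw
  Al2O3: 12.90% × 500.0 = 64.50 pbw
  Na2O: 2.342% × 500.0 = 11.71 pbw
  CaO: 2.406% × 500.0 = 12.03 pbw
A balance pass over the oxides, with the batch weights as given, for the quoted basis mass (oxide sums agree with the targets exact up to rounding of places):
  B2O3: 15.95·0.4753 = 7.581 pbw (target 7.580 pbw)
  SiO2: 74.02·0.6834 + 82.16·0.3271 + 272.9·0.9950 = 349.0 pbw (target 349.0 pbw)
  ZrO2: 82.16·0.6719 = 55.20 pbw (target 55.20 pbw)
  Al2O3: 74.02·0.1920 + 49.66·0.9961 + 272.9·0.003000 = 64.50 pbw (target 64.50 pbw)
  Na2O: 74.02·0.1117 + 15.95·0.2158 = 11.71 pbw (target 11.71 pbw)
  CaO: 21.54·0.5586 = 12.03 pbw (target 12.03 pbw)
The glass-mass cross-check: Σ batch − LOI loss = 500.0 pbw (the targets, summed, come to 500.0 pbw; with the basis standing at 500.0 pbw — differing by rounding only).
Batch total: Σ batch = 516.2 pbw; LOI removed, Σ of batch·LOI: 16.21 pbw; as yield: glass ÷ batch → 96.86%.

Revised batch per 500.0 pbw fused product:
  Albite: 74.02 pbw
  Zircon: 82.16 pbw
  Calcined alumina: 49.66 pbw
  Sand: 272.9 pbw
  Na2B4O7.5H2O: 15.95 pbw
  Aragonite sand: 21.54 pbw
Total batch = 516.2 pbw; LOI loss = 16.21 pbw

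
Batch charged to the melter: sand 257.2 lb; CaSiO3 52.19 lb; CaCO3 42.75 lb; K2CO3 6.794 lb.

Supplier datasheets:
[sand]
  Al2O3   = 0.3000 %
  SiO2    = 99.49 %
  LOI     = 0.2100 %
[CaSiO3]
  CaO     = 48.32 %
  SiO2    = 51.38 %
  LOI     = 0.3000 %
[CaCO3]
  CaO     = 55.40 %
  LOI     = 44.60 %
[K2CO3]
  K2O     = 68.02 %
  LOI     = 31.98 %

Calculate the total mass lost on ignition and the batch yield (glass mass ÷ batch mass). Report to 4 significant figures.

LOI loss = 21.94 lb; glass = 337.0 lb; yield = 93.89%

Values along the way are printed, rounded to four significant digits, across the worked steps. Every computation maintains exact precision through every step. Exactly one rounding is applied to each reported figure — the derived quantities (totals, net glass mass, the four compositions, yield, ignition loss) are computed at full float precision using the weight values at 337.0 lb of glass exactly as printed in question or answer.
LOI of each material in turn:
  sand: 257.2 × 0.002100 = 0.5401 lb
  CaSiO3: 52.19 × 0.003000 = 0.1566 lb
  CaCO3: 42.75 × 0.4460 = 19.07 lb
  K2CO3: 6.794 × 0.3198 = 2.173 lb
Total LOI = 21.94 lb
Glass = batch − LOI = 358.9 − 21.94 = 337.0 lb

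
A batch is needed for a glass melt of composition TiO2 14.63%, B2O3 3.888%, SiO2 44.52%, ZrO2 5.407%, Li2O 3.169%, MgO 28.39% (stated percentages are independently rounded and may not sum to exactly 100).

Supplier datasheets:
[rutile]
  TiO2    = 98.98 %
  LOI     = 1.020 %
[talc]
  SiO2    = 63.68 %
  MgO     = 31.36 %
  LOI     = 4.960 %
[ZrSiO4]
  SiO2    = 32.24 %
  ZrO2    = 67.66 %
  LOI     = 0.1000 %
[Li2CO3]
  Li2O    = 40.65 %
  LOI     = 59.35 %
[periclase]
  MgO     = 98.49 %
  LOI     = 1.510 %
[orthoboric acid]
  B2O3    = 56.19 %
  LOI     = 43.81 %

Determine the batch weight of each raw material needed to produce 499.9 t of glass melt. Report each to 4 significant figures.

The working math runs at full float precision at each step — mid-chain values are printed, rounded to four significant figures, on the page — a single rounding yields every reported value — all derived quantities are recomputed from the batch weights at 499.9 t of glass at exact precision (LOI, net glass mass, the yield, totals, the six compositions), as written in either problem or answer.
Per-oxide target masses for 499.9 t glass melt:
  TiO2: 14.63% × 499.9 = 73.14 t
  B2O3: 3.888% × 499.9 = 19.44 t
  SiO2: 44.52% × 499.9 = 222.6 t
  ZrO2: 5.407% × 499.9 = 27.03 t
  Li2O: 3.169% × 499.9 = 15.84 t
  MgO: 28.39% × 499.9 = 141.9 t
Verifying the oxide balance from the weights as reported, under the basis named above (summed amounts equal target values up to rounding of the answer):
  TiO2: 73.89·0.9898 = 73.14 t (target 73.14 t)
  B2O3: 34.59·0.5619 = 19.44 t (target 19.44 t)
  SiO2: 329.3·0.6368 + 39.95·0.3224 = 222.6 t (target 222.6 t)
  ZrO2: 39.95·0.6766 = 27.03 t (target 27.03 t)
  Li2O: 38.97·0.4065 = 15.84 t (target 15.84 t)
  MgO: 329.3·0.3136 + 39.26·0.9849 = 141.9 t (target 141.9 t)
Consistency of the glass mass: total charge less LOI = 500.0 t (the targets, summed, come to 499.9 t; versus the stated basis of 499.9 t — differing by rounding only).
Total batch = Σ batch = 556.0 t; the LOI term Σ batch·LOI equals 56.00 t; yield = glass ÷ total batch = 89.93%.

Batch per 499.9 t glass melt:
  rutile: 73.89 t
  talc: 329.3 t
  ZrSiO4: 39.95 t
  Li2CO3: 38.97 t
  periclase: 39.26 t
  orthoboric acid: 34.59 t
Total batch = 556.0 t; LOI loss = 56.00 t; yield = 89.93%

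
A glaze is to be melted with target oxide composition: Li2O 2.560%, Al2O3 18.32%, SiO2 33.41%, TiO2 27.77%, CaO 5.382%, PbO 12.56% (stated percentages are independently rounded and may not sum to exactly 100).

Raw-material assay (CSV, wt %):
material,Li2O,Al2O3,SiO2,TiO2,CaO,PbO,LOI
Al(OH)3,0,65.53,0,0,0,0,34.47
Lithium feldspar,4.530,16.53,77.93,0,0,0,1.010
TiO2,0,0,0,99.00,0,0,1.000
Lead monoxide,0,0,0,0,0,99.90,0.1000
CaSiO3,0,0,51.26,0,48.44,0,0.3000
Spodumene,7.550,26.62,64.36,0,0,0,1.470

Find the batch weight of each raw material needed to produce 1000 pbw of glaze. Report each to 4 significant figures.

Batch per 1000 pbw glaze:
  Al(OH)3: 140.6 pbw
  Lithium feldspar: 149.9 pbw
  TiO2: 280.5 pbw
  Lead monoxide: 125.7 pbw
  CaSiO3: 111.1 pbw
  Spodumene: 249.2 pbw
Total batch = 1057 pbw; LOI loss = 56.91 pbw; yield = 94.62%

Values along the way appear (rounded to four significant digits) as written. All arithmetic keeps exact precision end to end. Exactly one rounding lands on every reported value. The derived quantities, including yield, LOI, totals, the six compositions, net glass mass, are computed from the weighed amounts per 1000 pbw of glass at full precision as quoted within the problem or the answer.
Per-oxide target masses for 1000 pbw glaze:
  Li2O: 2.560% × 1000 = 25.60 pbw
  Al2O3: 18.32% × 1000 = 183.2 pbw
  SiO2: 33.41% × 1000 = 334.1 pbw
  TiO2: 27.77% × 1000 = 277.7 pbw
  CaO: 5.382% × 1000 = 53.82 pbw
  PbO: 12.56% × 1000 = 125.6 pbw
Verifying the oxide balance from the weights as reported, under the basis named above (every target is met by its sum given rounding of the digits):
  Li2O: 149.9·0.04530 + 249.2·0.07550 = 25.61 pbw (target 25.60 pbw)
  Al2O3: 140.6·0.6553 + 149.9·0.1653 + 249.2·0.2662 = 183.3 pbw (target 183.2 pbw)
  SiO2: 149.9·0.7793 + 111.1·0.5126 + 249.2·0.6436 = 334.2 pbw (target 334.1 pbw)
  TiO2: 280.5·0.9900 = 277.7 pbw (target 277.7 pbw)
  CaO: 111.1·0.4844 = 53.82 pbw (target 53.82 pbw)
  PbO: 125.7·0.9990 = 125.6 pbw (target 125.6 pbw)
Glass mass check: Σ batch − LOI loss = 1000 pbw (per-oxide target masses sum to 1000 pbw; stated basis 1000 pbw — rounding explains the deltas).
Batch total: Σ batch = 1057 pbw; Σ batch·LOI gives LOI loss = 56.91 pbw; yield: glass divided by total = 94.62%.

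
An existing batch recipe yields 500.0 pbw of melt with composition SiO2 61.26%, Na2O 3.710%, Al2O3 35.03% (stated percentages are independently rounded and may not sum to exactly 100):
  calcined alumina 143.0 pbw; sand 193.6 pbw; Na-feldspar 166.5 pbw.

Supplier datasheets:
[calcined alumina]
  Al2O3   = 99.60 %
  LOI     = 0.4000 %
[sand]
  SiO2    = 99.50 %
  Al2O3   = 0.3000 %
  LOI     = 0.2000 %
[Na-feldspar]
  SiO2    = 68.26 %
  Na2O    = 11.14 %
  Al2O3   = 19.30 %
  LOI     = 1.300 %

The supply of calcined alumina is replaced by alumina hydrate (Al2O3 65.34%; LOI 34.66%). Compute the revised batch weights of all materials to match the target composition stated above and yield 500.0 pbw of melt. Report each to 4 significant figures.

Full precision is maintained through every step. In-progress results appear rounded off to 4 significant figures within the worked lines; each reported number includes exactly one rounding. All derived quantities (net glass mass, totals, the three compositions, ignition loss, the yield) are computed at full float precision using the weight values per 500.0 pbw of glass, as quoted within the problem or the answer.
Target oxide masses per 500.0 pbw melt:
  SiO2: 61.26% × 500.0 = 306.3 pbw
  Na2O: 3.710% × 500.0 = 18.55 pbw
  Al2O3: 35.03% × 500.0 = 175.2 pbw
A balance pass over the oxides, per the reported batch figures, versus the basis set out (summed amounts equal target values within answer rounding):
  SiO2: 193.6·0.9950 + 166.5·0.6826 = 306.3 pbw (target 306.3 pbw)
  Na2O: 166.5·0.1114 = 18.55 pbw (target 18.55 pbw)
  Al2O3: 218.0·0.6534 + 193.6·0.003000 + 166.5·0.1930 = 175.2 pbw (target 175.2 pbw)
Consistency of the glass mass: net batch after ignition = 500.0 pbw (oxide target masses add up to 500.0 pbw; the stated basis being 500.0 pbw — any gap is answer rounding).
Summing the batch: Σ batch = 578.1 pbw; ignition loss, Σ(batch × LOI) = 78.11 pbw; glass ÷ batch gives a yield of 86.49%.

Revised batch per 500.0 pbw melt:
  alumina hydrate: 218.0 pbw
  sand: 193.6 pbw
  Na-feldspar: 166.5 pbw
Total batch = 578.1 pbw; LOI loss = 78.11 pbw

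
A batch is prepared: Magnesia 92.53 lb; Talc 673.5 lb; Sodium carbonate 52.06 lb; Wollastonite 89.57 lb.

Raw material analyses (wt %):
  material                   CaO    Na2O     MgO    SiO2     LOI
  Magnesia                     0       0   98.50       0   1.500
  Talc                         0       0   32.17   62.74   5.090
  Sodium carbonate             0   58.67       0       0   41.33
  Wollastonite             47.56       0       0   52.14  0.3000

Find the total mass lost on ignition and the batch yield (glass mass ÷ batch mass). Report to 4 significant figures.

LOI loss = 57.45 lb; glass = 850.2 lb; yield = 93.67%

The whole derivation keeps exact precision in every operation — working values appear rounded off to 4 significant figures on the page — every reported figure includes exactly one rounding. Derived quantities are computed from the weighed amounts per 850.2 lb of glass in exact precision (four oxide percentages, ignition loss, net glass mass, totals, the yield), exactly as shown in question or answer.
Material-by-material LOI:
  Magnesia: 92.53 × 0.01500 = 1.388 lb
  Talc: 673.5 × 0.05090 = 34.28 lb
  Sodium carbonate: 52.06 × 0.4133 = 21.52 lb
  Wollastonite: 89.57 × 0.003000 = 0.2687 lb
Total LOI = 57.45 lb
Glass = batch − LOI = 907.7 − 57.45 = 850.2 lb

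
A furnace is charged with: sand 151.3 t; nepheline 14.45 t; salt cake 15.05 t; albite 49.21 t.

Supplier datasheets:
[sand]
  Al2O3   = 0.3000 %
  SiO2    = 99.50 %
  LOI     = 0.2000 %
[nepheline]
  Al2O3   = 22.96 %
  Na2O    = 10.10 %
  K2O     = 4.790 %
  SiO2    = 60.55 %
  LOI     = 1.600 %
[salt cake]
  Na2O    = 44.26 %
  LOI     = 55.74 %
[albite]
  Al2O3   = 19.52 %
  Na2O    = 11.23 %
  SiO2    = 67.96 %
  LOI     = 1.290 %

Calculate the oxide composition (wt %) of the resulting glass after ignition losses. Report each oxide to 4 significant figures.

All internal work maintains exact precision in every operation. Values along the way are printed, rounded to 4 significant figures, when written out; every reported result is rounded exactly once. The derived quantities (the yield, the four compositions, LOI, the totals, glass mass) are re-derived from the batch weights at 220.5 t of glass in full precision, exactly as shown in question or answer.
Oxide-by-oxide delivered mass:
  Al2O3: 151.3·0.003000 + 14.45·0.2296 + 49.21·0.1952 = 13.38 t
  Na2O: 14.45·0.1010 + 15.05·0.4426 + 49.21·0.1123 = 13.65 t
  K2O: 14.45·0.04790 = 0.6922 t
  SiO2: 151.3·0.9950 + 14.45·0.6055 + 49.21·0.6796 = 192.7 t
LOI: 151.3·0.002000 + 14.45·0.01600 + 15.05·0.5574 + 49.21·0.01290 = 9.557 t
batch − LOI leaves glass = 230.0 − 9.557 = 220.5 t (consistent with Σ oxide mass)
wt % = 100 × oxide mass / glass mass

Glass mass = 220.5 t (batch 230.0 − LOI 9.557).
Composition: Al2O3 6.068%, Na2O 6.190%, K2O 0.3140%, SiO2 87.43%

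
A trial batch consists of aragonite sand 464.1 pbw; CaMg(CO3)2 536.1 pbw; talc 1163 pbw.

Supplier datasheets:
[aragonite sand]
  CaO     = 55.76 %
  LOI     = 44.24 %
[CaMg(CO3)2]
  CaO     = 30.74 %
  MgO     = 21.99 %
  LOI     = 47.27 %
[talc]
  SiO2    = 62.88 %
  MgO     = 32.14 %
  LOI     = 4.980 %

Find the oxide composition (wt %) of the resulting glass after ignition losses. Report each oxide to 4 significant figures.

Glass mass = 1647 pbw (batch 2163 − LOI 516.6).
Composition: SiO2 44.41%, CaO 25.73%, MgO 29.86%

All arithmetic maintains exact precision at every stage. In-progress results are displayed with 4-significant-digit rounding in the working — every reported result sees exactly one rounding; the derived quantities (yield, ignition loss, glass mass, totals, three oxide percentages) are computed at exact precision from the weighed amounts for 1647 pbw of glass, as they appear in either problem or answer.
Delivered oxide masses:
  SiO2: 1163·0.6288 = 731.3 pbw
  CaO: 464.1·0.5576 + 536.1·0.3074 = 423.6 pbw
  MgO: 536.1·0.2199 + 1163·0.3214 = 491.7 pbw
LOI: 464.1·0.4424 + 536.1·0.4727 + 1163·0.04980 = 516.6 pbw
The glass mass, total less LOI, = 2163 − 516.6 = 1647 pbw (= the summed oxide contributions)
wt % = oxide mass / glass mass × 100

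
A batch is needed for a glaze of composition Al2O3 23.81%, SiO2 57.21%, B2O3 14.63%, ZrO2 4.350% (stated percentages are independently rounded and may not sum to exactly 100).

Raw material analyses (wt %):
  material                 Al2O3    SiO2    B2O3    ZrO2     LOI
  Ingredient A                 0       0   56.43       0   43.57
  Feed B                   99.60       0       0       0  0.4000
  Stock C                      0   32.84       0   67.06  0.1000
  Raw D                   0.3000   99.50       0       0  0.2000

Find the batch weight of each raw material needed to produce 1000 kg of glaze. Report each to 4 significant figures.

All internal work maintains exact precision in every operation; the intermediate values appear, with 4-significant-figure rounding, at each printed step. A single rounding yields each reported value. All derived quantities (LOI, glass mass, the yield, the totals, four oxide percentages) are computed starting from the weights per 1000 kg of glass at exact precision, as they appear in the problem or the answer.
Oxide-by-oxide targets in 1000 kg glaze:
  Al2O3: 23.81% × 1000 = 238.1 kg
  SiO2: 57.21% × 1000 = 572.1 kg
  B2O3: 14.63% × 1000 = 146.3 kg
  ZrO2: 4.350% × 1000 = 43.50 kg
Balance tally, oxide-wise, per the reported batch figures, at the basis given (oxide sums agree with the targets up to rounding of the answer):
  Al2O3: 237.4·0.9960 + 553.6·0.003000 = 238.1 kg (target 238.1 kg)
  SiO2: 64.87·0.3284 + 553.6·0.9950 = 572.1 kg (target 572.1 kg)
  B2O3: 259.3·0.5643 = 146.3 kg (target 146.3 kg)
  ZrO2: 64.87·0.6706 = 43.50 kg (target 43.50 kg)
Consistency of the glass mass: total batch − LOI = 1000 kg (targets for the oxides total 1000 kg; the stated basis being 1000 kg — a pure rounding effect).
Total batch = Σ batch = 1115 kg; ignition loss, Σ(batch × LOI) = 115.1 kg; yield: glass divided by total = 89.68%.

Batch per 1000 kg glaze:
  Ingredient A: 259.3 kg
  Feed B: 237.4 kg
  Stock C: 64.87 kg
  Raw D: 553.6 kg
Total batch = 1115 kg; LOI loss = 115.1 kg; yield = 89.68%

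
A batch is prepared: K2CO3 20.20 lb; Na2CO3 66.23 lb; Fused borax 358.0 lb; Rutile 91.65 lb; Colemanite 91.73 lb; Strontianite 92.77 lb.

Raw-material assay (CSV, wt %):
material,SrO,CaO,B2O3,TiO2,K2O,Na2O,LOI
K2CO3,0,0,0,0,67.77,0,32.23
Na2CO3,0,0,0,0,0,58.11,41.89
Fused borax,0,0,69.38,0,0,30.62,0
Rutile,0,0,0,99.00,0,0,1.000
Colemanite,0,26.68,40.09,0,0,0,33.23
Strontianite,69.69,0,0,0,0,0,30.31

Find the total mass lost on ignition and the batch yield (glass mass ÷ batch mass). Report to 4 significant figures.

Each numeric step keeps full precision all the way through — values along the way are displayed with 4-significant-digit rounding at each printed step — each reported number sees exactly one rounding — all derived quantities, which include ignition loss, the six compositions, yield, totals, net glass mass, are rebuilt at exact precision, as given in question or answer, starting from the weights for 626.8 lb of glass.
LOI of each material in turn:
  K2CO3: 20.20 × 0.3223 = 6.510 lb
  Na2CO3: 66.23 × 0.4189 = 27.74 lb
  Fused borax: 358.0 × 0 = 0 lb
  Rutile: 91.65 × 0.01000 = 0.9165 lb
  Colemanite: 91.73 × 0.3323 = 30.48 lb
  Strontianite: 92.77 × 0.3031 = 28.12 lb
Total LOI = 93.77 lb
Glass = batch − LOI = 720.6 − 93.77 = 626.8 lb

LOI loss = 93.77 lb; glass = 626.8 lb; yield = 86.99%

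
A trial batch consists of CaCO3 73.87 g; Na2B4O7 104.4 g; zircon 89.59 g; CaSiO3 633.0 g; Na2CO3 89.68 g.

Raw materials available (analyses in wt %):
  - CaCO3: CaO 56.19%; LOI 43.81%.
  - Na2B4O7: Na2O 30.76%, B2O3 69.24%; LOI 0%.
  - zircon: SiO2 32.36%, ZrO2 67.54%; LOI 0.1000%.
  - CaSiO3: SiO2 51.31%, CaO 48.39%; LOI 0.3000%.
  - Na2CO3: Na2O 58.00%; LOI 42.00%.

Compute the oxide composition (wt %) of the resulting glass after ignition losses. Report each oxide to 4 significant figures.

Glass mass = 918.5 g (batch 990.5 − LOI 72.02).
Composition: Na2O 9.159%, SiO2 38.52%, ZrO2 6.588%, CaO 37.87%, B2O3 7.870%

In-progress results are displayed, rounded to four significant digits, across the worked steps — all arithmetic holds full float precision from start to finish — every reported result takes just one rounding. All derived quantities are computed at full float precision (the five compositions, ignition loss, the totals, yield, glass mass) starting from the weights for 918.5 g of glass exactly as shown in the problem or answer text.
Oxide-by-oxide delivered mass:
  Na2O: 104.4·0.3076 + 89.68·0.5800 = 84.13 g
  SiO2: 89.59·0.3236 + 633.0·0.5131 = 353.8 g
  ZrO2: 89.59·0.6754 = 60.51 g
  CaO: 73.87·0.5619 + 633.0·0.4839 = 347.8 g
  B2O3: 104.4·0.6924 = 72.29 g
LOI: 73.87·0.4381 + 89.59·0.001000 + 633.0·0.003000 + 89.68·0.4200 = 72.02 g
Resulting glass, batch − LOI: 990.5 − 72.02 = 918.5 g (= Σ oxide masses)
wt % = 100 × oxide mass / glass mass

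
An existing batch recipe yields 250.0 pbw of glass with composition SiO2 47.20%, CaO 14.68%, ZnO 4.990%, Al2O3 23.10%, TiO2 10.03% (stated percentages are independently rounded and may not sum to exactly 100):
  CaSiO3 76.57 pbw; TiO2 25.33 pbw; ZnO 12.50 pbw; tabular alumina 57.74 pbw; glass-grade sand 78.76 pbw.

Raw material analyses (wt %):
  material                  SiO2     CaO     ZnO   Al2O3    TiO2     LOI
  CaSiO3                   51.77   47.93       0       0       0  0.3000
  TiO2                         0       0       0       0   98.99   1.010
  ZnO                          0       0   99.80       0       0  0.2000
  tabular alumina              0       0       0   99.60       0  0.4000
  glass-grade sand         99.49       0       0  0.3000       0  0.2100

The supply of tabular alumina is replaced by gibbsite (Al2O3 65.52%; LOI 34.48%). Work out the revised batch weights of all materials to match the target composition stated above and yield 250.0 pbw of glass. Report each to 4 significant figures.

Revised batch per 250.0 pbw glass:
  CaSiO3: 76.57 pbw
  TiO2: 25.33 pbw
  ZnO: 12.50 pbw
  gibbsite: 87.78 pbw
  glass-grade sand: 78.76 pbw
Total batch = 280.9 pbw; LOI loss = 30.94 pbw

In-progress results appear rounded to four significant digits within the worked lines. Each numeric step runs at exact precision in all steps. A single rounding completes each reported number; the derived quantities (five oxide percentages, yield, glass mass, totals, ignition loss) are re-derived in exact precision starting from the weights for 250.0 pbw of glass exactly as shown in the question or the answer.
Oxide mass targets, per 250.0 pbw glass:
  SiO2: 47.20% × 250.0 = 118.0 pbw
  CaO: 14.68% × 250.0 = 36.70 pbw
  ZnO: 4.990% × 250.0 = 12.48 pbw
  Al2O3: 23.10% × 250.0 = 57.75 pbw
  TiO2: 10.03% × 250.0 = 25.08 pbw
A balance pass over the oxides, using the reported weights, per the basis as stated (delivered sums recover each target given rounding of the digits):
  SiO2: 76.57·0.5177 + 78.76·0.9949 = 118.0 pbw (target 118.0 pbw)
  CaO: 76.57·0.4793 = 36.70 pbw (target 36.70 pbw)
  ZnO: 12.50·0.9980 = 12.47 pbw (target 12.48 pbw)
  Al2O3: 87.78·0.6552 + 78.76·0.003000 = 57.75 pbw (target 57.75 pbw)
  TiO2: 25.33·0.9899 = 25.07 pbw (target 25.08 pbw)
Glass-mass closure: batch Σ − ignition loss = 250.0 pbw (targets for the oxides total 250.0 pbw; against the stated basis, 250.0 pbw — differing by rounding only).
Batch total: Σ batch = 280.9 pbw; LOI removed, Σ of batch·LOI: 30.94 pbw; yield: glass divided by total = 88.99%.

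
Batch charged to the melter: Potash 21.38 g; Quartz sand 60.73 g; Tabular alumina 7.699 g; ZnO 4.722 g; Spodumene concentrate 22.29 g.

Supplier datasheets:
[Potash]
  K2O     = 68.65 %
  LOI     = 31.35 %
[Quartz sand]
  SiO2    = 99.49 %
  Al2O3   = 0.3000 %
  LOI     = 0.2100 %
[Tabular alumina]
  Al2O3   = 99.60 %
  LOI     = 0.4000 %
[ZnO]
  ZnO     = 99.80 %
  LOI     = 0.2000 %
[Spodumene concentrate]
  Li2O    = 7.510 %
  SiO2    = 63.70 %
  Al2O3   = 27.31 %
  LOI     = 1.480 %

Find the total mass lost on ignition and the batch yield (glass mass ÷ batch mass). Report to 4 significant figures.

LOI loss = 7.200 g; glass = 109.6 g; yield = 93.84%

The working math maintains full float precision at all times. In-progress results are printed, rounded to 4 significant digits, on the page — every reported value receives exactly one rounding; the derived quantities (ignition loss, five oxide percentages, totals, net glass mass, yield) are computed in full precision using the weight values on 109.6 g of glass as they appear in problem or answer.
Loss on ignition, line by line:
  Potash: 21.38 × 0.3135 = 6.703 g
  Quartz sand: 60.73 × 0.002100 = 0.1275 g
  Tabular alumina: 7.699 × 0.004000 = 0.03080 g
  ZnO: 4.722 × 0.002000 = 0.009444 g
  Spodumene concentrate: 22.29 × 0.01480 = 0.3299 g
Total LOI = 7.200 g
Glass = batch − LOI = 116.8 − 7.200 = 109.6 g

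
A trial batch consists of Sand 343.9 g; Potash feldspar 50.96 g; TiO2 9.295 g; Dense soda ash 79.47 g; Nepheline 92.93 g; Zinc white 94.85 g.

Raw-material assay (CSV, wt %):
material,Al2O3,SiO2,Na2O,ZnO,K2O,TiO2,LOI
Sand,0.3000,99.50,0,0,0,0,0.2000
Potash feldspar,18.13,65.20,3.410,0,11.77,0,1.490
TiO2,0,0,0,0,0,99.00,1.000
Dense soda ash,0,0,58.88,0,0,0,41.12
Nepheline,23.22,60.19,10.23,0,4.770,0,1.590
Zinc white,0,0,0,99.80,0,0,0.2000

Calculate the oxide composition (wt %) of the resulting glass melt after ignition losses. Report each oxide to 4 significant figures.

Glass mass = 635.5 g (batch 671.4 − LOI 35.89).
Composition: Al2O3 5.012%, SiO2 67.87%, Na2O 9.132%, ZnO 14.89%, K2O 1.641%, TiO2 1.448%

Full float precision is held from start to finish; intermediates are printed with 4-significant-figure rounding on the page. Every reported value carries a single rounding. The derived quantities (ignition loss, glass mass, six oxide percentages, yield, the totals) are carried at full precision from the weighed amounts per 635.5 g of glass, precisely as stated by the question or the answer.
Mass of each oxide from the mix:
  Al2O3: 343.9·0.003000 + 50.96·0.1813 + 92.93·0.2322 = 31.85 g
  SiO2: 343.9·0.9950 + 50.96·0.6520 + 92.93·0.6019 = 431.3 g
  Na2O: 50.96·0.03410 + 79.47·0.5888 + 92.93·0.1023 = 58.04 g
  ZnO: 94.85·0.9980 = 94.66 g
  K2O: 50.96·0.1177 + 92.93·0.04770 = 10.43 g
  TiO2: 9.295·0.9900 = 9.202 g
LOI: 343.9·0.002000 + 50.96·0.01490 + 9.295·0.01000 + 79.47·0.4112 + 92.93·0.01590 + 94.85·0.002000 = 35.89 g
Glass = total batch minus LOI = 671.4 − 35.89 = 635.5 g (= Σ oxide masses)
percent by weight: oxide/glass ×100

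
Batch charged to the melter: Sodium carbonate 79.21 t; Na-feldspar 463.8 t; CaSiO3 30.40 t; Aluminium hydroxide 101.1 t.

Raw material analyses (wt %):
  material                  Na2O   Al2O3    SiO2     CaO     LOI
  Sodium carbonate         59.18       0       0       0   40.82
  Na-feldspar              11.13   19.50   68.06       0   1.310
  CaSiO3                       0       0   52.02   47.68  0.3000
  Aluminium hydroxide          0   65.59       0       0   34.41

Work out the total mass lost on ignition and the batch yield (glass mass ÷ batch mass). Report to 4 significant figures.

The intermediate values appear with 4-significant-figure rounding as written. Each numeric step keeps exact precision from start to finish. Each reported result is rounded only once. All derived quantities (the totals, the four compositions, net glass mass, ignition loss, yield) are carried using the weight values at 601.2 t of glass at exact precision exactly as printed in the problem or the answer.
Per-material ignition loss:
  Sodium carbonate: 79.21 × 0.4082 = 32.33 t
  Na-feldspar: 463.8 × 0.01310 = 6.076 t
  CaSiO3: 30.40 × 0.003000 = 0.09120 t
  Aluminium hydroxide: 101.1 × 0.3441 = 34.79 t
Total LOI = 73.29 t
Glass = batch − LOI = 674.5 − 73.29 = 601.2 t

LOI loss = 73.29 t; glass = 601.2 t; yield = 89.13%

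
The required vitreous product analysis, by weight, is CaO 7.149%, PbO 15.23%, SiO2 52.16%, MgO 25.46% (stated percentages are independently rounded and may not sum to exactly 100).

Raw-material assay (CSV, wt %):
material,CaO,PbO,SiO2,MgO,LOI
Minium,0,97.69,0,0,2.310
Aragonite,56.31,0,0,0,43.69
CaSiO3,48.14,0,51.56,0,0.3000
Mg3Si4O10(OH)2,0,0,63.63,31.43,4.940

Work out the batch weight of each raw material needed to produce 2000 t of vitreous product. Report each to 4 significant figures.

Mid-chain values are shown rounded to 4 significant digits between the steps — all internal work holds full precision at each step. Each reported result is rounded a single time; derived quantities are re-derived starting from the weights at 2000 t of glass at exact precision (ignition loss, totals, the yield, four oxide percentages, net glass mass) as set out in either problem or answer.
The oxide mass targets at 2000 t vitreous product:
  CaO: 7.149% × 2000 = 143.0 t
  PbO: 15.23% × 2000 = 304.6 t
  SiO2: 52.16% × 2000 = 1043 t
  MgO: 25.46% × 2000 = 509.2 t
Mass-balance tally per oxide on the weights just shown, versus the basis set out (every target is met by its sum net of answer rounding effects):
  CaO: 233.5·0.5631 + 23.90·0.4814 = 143.0 t (target 143.0 t)
  PbO: 311.8·0.9769 = 304.6 t (target 304.6 t)
  SiO2: 23.90·0.5156 + 1620·0.6363 = 1043 t (target 1043 t)
  MgO: 1620·0.3143 = 509.2 t (target 509.2 t)
Mass balance on the glass: batch Σ − ignition loss = 2000 t (the Σ of target masses is 2000 t; basis as stated: 2000 t — deltas are rounding alone).
Whole-batch sum: Σ batch = 2189 t; the LOI term Σ batch·LOI equals 189.3 t; as yield: glass ÷ batch → 91.35%.

Batch per 2000 t vitreous product:
  Minium: 311.8 t
  Aragonite: 233.5 t
  CaSiO3: 23.90 t
  Mg3Si4O10(OH)2: 1620 t
Total batch = 2189 t; LOI loss = 189.3 t; yield = 91.35%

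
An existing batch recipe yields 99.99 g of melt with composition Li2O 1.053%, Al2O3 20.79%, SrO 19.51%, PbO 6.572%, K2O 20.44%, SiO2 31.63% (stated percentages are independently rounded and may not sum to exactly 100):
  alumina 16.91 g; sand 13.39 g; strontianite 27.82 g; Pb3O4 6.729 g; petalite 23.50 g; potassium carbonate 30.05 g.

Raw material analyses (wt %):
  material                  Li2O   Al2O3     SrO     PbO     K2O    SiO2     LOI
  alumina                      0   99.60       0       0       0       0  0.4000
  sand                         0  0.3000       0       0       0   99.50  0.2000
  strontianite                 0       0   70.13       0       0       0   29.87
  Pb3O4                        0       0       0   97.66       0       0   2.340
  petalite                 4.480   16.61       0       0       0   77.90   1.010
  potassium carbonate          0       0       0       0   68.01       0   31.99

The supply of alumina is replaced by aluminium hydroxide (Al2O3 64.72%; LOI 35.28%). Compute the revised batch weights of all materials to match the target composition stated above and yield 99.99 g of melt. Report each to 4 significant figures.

Values along the way are printed, rounded to four significant digits, in the printout — the whole derivation carries full float precision from start to finish. A single rounding finalizes every reported result. Derived quantities are computed starting from the weights on 99.99 g of glass at full precision (the yield, totals, net glass mass, ignition loss, six oxide percentages) exactly as printed in question or answer.
Target oxide masses per 99.99 g melt:
  Li2O: 1.053% × 99.99 = 1.053 g
  Al2O3: 20.79% × 99.99 = 20.79 g
  SrO: 19.51% × 99.99 = 19.51 g
  PbO: 6.572% × 99.99 = 6.571 g
  K2O: 20.44% × 99.99 = 20.44 g
  SiO2: 31.63% × 99.99 = 31.63 g
A balance pass over the oxides, on the weights just shown, per the basis as stated (summed amounts equal target values within answer rounding):
  Li2O: 23.50·0.04480 = 1.053 g (target 1.053 g)
  Al2O3: 26.03·0.6472 + 13.39·0.003000 + 23.50·0.1661 = 20.79 g (target 20.79 g)
  SrO: 27.82·0.7013 = 19.51 g (target 19.51 g)
  PbO: 6.729·0.9766 = 6.572 g (target 6.571 g)
  K2O: 30.05·0.6801 = 20.44 g (target 20.44 g)
  SiO2: 13.39·0.9950 + 23.50·0.7790 = 31.63 g (target 31.63 g)
Auditing the glass mass value: net batch after ignition = 99.99 g (summing oxide targets gives 99.99 g; against the stated basis, 99.99 g — differing by rounding only).
Whole-batch sum: Σ batch = 127.5 g; Σ batch·LOI gives LOI loss = 27.53 g; yield = glass ÷ total batch = 78.41%.

Revised batch per 99.99 g melt:
  aluminium hydroxide: 26.03 g
  sand: 13.39 g
  strontianite: 27.82 g
  Pb3O4: 6.729 g
  petalite: 23.50 g
  potassium carbonate: 30.05 g
Total batch = 127.5 g; LOI loss = 27.53 g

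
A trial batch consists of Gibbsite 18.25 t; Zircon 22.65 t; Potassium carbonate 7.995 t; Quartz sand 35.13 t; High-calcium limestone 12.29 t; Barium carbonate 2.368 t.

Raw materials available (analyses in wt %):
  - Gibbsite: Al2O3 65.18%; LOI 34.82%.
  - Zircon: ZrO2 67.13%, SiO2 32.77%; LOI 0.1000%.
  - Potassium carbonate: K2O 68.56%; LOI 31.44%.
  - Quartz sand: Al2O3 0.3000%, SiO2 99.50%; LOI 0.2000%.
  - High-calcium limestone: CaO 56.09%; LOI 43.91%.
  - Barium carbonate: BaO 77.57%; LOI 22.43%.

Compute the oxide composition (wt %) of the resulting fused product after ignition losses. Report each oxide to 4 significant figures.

Each numeric step carries exact precision end to end — intermediates appear (rounded to 4 significant digits) at each printed step — every reported figure is rounded exactly once; the derived quantities are recomputed from the batch weights at 83.79 t of glass in full float precision (the yield, six oxide percentages, LOI, totals, glass mass), as they appear in either problem or answer.
What the batch supplies per oxide:
  K2O: 7.995·0.6856 = 5.481 t
  CaO: 12.29·0.5609 = 6.893 t
  BaO: 2.368·0.7757 = 1.837 t
  Al2O3: 18.25·0.6518 + 35.13·0.003000 = 12.00 t
  ZrO2: 22.65·0.6713 = 15.20 t
  SiO2: 22.65·0.3277 + 35.13·0.9950 = 42.38 t
LOI: 18.25·0.3482 + 22.65·0.001000 + 7.995·0.3144 + 35.13·0.002000 + 12.29·0.4391 + 2.368·0.2243 = 14.89 t
batch − LOI leaves glass = 98.68 − 14.89 = 83.79 t (= the summed oxide contributions)
each wt % is 100 × oxide ÷ glass

Glass mass = 83.79 t (batch 98.68 − LOI 14.89).
Composition: K2O 6.541%, CaO 8.227%, BaO 2.192%, Al2O3 14.32%, ZrO2 18.15%, SiO2 50.57%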